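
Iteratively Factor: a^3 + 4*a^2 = (a + 4)*(a^2) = a*(a + 4)*(a)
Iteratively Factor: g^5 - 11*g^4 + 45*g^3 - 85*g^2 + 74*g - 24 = (g - 2)*(g^4 - 9*g^3 + 27*g^2 - 31*g + 12) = (g - 3)*(g - 2)*(g^3 - 6*g^2 + 9*g - 4) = (g - 4)*(g - 3)*(g - 2)*(g^2 - 2*g + 1) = (g - 4)*(g - 3)*(g - 2)*(g - 1)*(g - 1)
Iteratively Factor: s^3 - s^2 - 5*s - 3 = (s + 1)*(s^2 - 2*s - 3) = (s + 1)^2*(s - 3)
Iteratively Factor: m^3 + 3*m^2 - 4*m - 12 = (m + 3)*(m^2 - 4) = (m + 2)*(m + 3)*(m - 2)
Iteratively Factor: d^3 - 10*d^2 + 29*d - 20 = (d - 5)*(d^2 - 5*d + 4) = (d - 5)*(d - 4)*(d - 1)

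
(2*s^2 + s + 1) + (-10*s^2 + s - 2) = -8*s^2 + 2*s - 1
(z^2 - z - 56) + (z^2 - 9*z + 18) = 2*z^2 - 10*z - 38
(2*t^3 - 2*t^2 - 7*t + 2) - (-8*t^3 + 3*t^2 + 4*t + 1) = 10*t^3 - 5*t^2 - 11*t + 1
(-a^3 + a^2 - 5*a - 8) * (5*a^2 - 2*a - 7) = -5*a^5 + 7*a^4 - 20*a^3 - 37*a^2 + 51*a + 56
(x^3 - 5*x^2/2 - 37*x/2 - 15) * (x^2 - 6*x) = x^5 - 17*x^4/2 - 7*x^3/2 + 96*x^2 + 90*x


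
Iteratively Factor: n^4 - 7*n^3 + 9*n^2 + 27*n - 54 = (n - 3)*(n^3 - 4*n^2 - 3*n + 18) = (n - 3)^2*(n^2 - n - 6) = (n - 3)^2*(n + 2)*(n - 3)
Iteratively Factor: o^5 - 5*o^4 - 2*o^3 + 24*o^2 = (o)*(o^4 - 5*o^3 - 2*o^2 + 24*o) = o^2*(o^3 - 5*o^2 - 2*o + 24) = o^2*(o + 2)*(o^2 - 7*o + 12) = o^2*(o - 3)*(o + 2)*(o - 4)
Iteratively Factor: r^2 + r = (r)*(r + 1)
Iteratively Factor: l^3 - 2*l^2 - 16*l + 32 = (l - 2)*(l^2 - 16) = (l - 4)*(l - 2)*(l + 4)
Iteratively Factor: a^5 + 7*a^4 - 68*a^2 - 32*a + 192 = (a + 4)*(a^4 + 3*a^3 - 12*a^2 - 20*a + 48) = (a + 4)^2*(a^3 - a^2 - 8*a + 12) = (a + 3)*(a + 4)^2*(a^2 - 4*a + 4) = (a - 2)*(a + 3)*(a + 4)^2*(a - 2)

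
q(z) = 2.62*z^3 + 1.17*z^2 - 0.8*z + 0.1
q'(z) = 7.86*z^2 + 2.34*z - 0.8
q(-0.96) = -0.37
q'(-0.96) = 4.20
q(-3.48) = -93.36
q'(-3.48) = 86.24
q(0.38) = 0.11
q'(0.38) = 1.22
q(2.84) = 67.28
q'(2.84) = 69.24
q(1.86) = 19.52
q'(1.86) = 30.74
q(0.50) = 0.32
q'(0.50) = 2.34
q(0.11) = 0.03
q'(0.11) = -0.45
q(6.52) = 770.80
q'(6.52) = 348.59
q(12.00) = 4686.34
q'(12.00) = 1159.12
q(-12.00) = -4349.18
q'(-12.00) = 1102.96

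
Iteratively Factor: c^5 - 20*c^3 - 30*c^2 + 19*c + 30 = (c + 3)*(c^4 - 3*c^3 - 11*c^2 + 3*c + 10) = (c - 1)*(c + 3)*(c^3 - 2*c^2 - 13*c - 10) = (c - 1)*(c + 2)*(c + 3)*(c^2 - 4*c - 5) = (c - 1)*(c + 1)*(c + 2)*(c + 3)*(c - 5)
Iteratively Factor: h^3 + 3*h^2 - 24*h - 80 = (h + 4)*(h^2 - h - 20) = (h - 5)*(h + 4)*(h + 4)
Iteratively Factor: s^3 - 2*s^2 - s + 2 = (s + 1)*(s^2 - 3*s + 2) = (s - 2)*(s + 1)*(s - 1)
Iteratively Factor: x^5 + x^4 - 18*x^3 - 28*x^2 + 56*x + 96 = (x - 4)*(x^4 + 5*x^3 + 2*x^2 - 20*x - 24) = (x - 4)*(x - 2)*(x^3 + 7*x^2 + 16*x + 12) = (x - 4)*(x - 2)*(x + 3)*(x^2 + 4*x + 4) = (x - 4)*(x - 2)*(x + 2)*(x + 3)*(x + 2)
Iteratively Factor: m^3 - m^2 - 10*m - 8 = (m - 4)*(m^2 + 3*m + 2) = (m - 4)*(m + 2)*(m + 1)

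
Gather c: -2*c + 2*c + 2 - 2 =0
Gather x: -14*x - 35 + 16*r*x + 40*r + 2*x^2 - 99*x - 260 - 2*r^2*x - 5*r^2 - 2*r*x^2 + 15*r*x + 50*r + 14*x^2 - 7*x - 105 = -5*r^2 + 90*r + x^2*(16 - 2*r) + x*(-2*r^2 + 31*r - 120) - 400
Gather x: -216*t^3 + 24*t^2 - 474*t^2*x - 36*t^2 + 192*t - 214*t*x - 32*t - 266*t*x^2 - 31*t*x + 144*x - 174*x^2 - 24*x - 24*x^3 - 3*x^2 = -216*t^3 - 12*t^2 + 160*t - 24*x^3 + x^2*(-266*t - 177) + x*(-474*t^2 - 245*t + 120)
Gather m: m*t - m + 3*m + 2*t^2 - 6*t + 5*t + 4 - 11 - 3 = m*(t + 2) + 2*t^2 - t - 10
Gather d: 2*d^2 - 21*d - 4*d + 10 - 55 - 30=2*d^2 - 25*d - 75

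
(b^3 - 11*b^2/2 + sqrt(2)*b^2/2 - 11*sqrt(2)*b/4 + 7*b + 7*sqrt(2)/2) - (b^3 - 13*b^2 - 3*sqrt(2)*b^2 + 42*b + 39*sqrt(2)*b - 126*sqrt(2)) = 7*sqrt(2)*b^2/2 + 15*b^2/2 - 167*sqrt(2)*b/4 - 35*b + 259*sqrt(2)/2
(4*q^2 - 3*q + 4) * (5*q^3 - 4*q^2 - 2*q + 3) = 20*q^5 - 31*q^4 + 24*q^3 + 2*q^2 - 17*q + 12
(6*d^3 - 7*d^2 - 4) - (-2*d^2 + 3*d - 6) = 6*d^3 - 5*d^2 - 3*d + 2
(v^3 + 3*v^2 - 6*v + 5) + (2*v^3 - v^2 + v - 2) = 3*v^3 + 2*v^2 - 5*v + 3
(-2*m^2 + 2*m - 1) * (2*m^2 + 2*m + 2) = -4*m^4 - 2*m^2 + 2*m - 2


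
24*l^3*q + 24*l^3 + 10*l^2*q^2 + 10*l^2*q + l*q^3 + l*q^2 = (4*l + q)*(6*l + q)*(l*q + l)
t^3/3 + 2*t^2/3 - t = t*(t/3 + 1)*(t - 1)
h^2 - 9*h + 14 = (h - 7)*(h - 2)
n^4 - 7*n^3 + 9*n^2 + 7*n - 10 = (n - 5)*(n - 2)*(n - 1)*(n + 1)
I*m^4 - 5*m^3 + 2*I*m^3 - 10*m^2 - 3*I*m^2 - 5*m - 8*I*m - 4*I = (m + 1)*(m + I)*(m + 4*I)*(I*m + I)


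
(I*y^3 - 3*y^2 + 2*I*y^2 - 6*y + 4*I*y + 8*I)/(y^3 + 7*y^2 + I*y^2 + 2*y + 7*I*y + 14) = (I*y^2 + 2*y*(-2 + I) - 8)/(y^2 + y*(7 + 2*I) + 14*I)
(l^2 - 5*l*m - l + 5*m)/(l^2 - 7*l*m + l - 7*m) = (l^2 - 5*l*m - l + 5*m)/(l^2 - 7*l*m + l - 7*m)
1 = 1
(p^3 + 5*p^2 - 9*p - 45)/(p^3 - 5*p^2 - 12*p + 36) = (p^2 + 2*p - 15)/(p^2 - 8*p + 12)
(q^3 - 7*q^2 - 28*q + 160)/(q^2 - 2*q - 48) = (q^2 + q - 20)/(q + 6)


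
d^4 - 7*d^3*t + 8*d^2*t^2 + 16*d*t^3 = d*(d - 4*t)^2*(d + t)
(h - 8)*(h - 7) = h^2 - 15*h + 56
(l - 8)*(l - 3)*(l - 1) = l^3 - 12*l^2 + 35*l - 24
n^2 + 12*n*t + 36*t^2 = (n + 6*t)^2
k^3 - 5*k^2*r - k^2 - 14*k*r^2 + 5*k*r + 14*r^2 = (k - 1)*(k - 7*r)*(k + 2*r)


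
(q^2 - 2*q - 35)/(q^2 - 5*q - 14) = (q + 5)/(q + 2)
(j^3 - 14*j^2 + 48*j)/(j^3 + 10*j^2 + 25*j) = (j^2 - 14*j + 48)/(j^2 + 10*j + 25)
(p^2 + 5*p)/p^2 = (p + 5)/p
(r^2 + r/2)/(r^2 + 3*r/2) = (2*r + 1)/(2*r + 3)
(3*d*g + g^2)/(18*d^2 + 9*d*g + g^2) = g/(6*d + g)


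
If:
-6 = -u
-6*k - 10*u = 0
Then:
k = -10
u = 6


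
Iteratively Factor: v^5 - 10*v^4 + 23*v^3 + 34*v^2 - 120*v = (v - 4)*(v^4 - 6*v^3 - v^2 + 30*v) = (v - 5)*(v - 4)*(v^3 - v^2 - 6*v) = (v - 5)*(v - 4)*(v - 3)*(v^2 + 2*v) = (v - 5)*(v - 4)*(v - 3)*(v + 2)*(v)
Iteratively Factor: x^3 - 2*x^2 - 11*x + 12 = (x - 1)*(x^2 - x - 12) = (x - 4)*(x - 1)*(x + 3)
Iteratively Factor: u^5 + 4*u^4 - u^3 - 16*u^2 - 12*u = (u)*(u^4 + 4*u^3 - u^2 - 16*u - 12) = u*(u + 2)*(u^3 + 2*u^2 - 5*u - 6) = u*(u + 1)*(u + 2)*(u^2 + u - 6) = u*(u - 2)*(u + 1)*(u + 2)*(u + 3)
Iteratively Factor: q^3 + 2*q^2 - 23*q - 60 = (q + 4)*(q^2 - 2*q - 15) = (q - 5)*(q + 4)*(q + 3)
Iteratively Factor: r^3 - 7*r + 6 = (r - 2)*(r^2 + 2*r - 3) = (r - 2)*(r - 1)*(r + 3)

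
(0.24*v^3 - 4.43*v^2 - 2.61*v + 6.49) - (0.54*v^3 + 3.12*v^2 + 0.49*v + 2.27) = -0.3*v^3 - 7.55*v^2 - 3.1*v + 4.22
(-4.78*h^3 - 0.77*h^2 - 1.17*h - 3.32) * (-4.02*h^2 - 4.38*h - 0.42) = 19.2156*h^5 + 24.0318*h^4 + 10.0836*h^3 + 18.7944*h^2 + 15.033*h + 1.3944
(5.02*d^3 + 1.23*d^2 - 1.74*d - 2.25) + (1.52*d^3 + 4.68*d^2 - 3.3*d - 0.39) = 6.54*d^3 + 5.91*d^2 - 5.04*d - 2.64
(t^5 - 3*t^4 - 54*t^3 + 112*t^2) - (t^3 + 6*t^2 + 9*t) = t^5 - 3*t^4 - 55*t^3 + 106*t^2 - 9*t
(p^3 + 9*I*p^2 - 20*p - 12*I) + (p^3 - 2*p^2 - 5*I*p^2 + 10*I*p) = 2*p^3 - 2*p^2 + 4*I*p^2 - 20*p + 10*I*p - 12*I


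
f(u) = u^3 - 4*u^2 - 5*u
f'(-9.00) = 310.00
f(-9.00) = -1008.00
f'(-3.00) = 46.00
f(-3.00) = -48.00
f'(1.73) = -9.86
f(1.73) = -15.44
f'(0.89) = -9.74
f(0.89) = -6.91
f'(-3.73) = 66.58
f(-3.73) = -88.90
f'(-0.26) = -2.72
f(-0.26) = 1.01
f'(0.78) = -9.41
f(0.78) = -5.86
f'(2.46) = -6.53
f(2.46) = -21.62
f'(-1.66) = 16.55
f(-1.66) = -7.30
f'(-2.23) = 27.76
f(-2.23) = -19.83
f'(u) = 3*u^2 - 8*u - 5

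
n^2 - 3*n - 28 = (n - 7)*(n + 4)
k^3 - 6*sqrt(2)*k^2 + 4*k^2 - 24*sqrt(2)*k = k*(k + 4)*(k - 6*sqrt(2))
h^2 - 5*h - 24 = (h - 8)*(h + 3)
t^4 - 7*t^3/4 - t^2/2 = t^2*(t - 2)*(t + 1/4)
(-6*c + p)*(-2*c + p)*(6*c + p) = 72*c^3 - 36*c^2*p - 2*c*p^2 + p^3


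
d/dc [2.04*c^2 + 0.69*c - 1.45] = 4.08*c + 0.69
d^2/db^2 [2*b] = 0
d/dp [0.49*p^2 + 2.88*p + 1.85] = 0.98*p + 2.88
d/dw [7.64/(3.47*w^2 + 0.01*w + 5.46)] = (-53.0216*w - 0.0764)/(3.47*w^2 + 0.01*w + 5.46)^2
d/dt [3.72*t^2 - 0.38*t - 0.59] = 7.44*t - 0.38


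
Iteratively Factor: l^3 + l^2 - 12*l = (l - 3)*(l^2 + 4*l) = l*(l - 3)*(l + 4)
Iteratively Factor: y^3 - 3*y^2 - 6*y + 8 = (y - 1)*(y^2 - 2*y - 8) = (y - 1)*(y + 2)*(y - 4)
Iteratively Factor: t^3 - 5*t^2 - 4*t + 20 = (t - 5)*(t^2 - 4) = (t - 5)*(t + 2)*(t - 2)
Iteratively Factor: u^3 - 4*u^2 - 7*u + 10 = (u - 5)*(u^2 + u - 2) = (u - 5)*(u - 1)*(u + 2)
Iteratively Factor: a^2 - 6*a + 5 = (a - 5)*(a - 1)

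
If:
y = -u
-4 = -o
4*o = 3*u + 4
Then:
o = 4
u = 4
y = -4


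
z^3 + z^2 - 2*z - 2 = (z + 1)*(z - sqrt(2))*(z + sqrt(2))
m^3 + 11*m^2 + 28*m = m*(m + 4)*(m + 7)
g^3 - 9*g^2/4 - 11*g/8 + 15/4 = (g - 2)*(g - 3/2)*(g + 5/4)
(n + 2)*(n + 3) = n^2 + 5*n + 6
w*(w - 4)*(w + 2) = w^3 - 2*w^2 - 8*w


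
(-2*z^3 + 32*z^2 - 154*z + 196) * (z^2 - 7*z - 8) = -2*z^5 + 46*z^4 - 362*z^3 + 1018*z^2 - 140*z - 1568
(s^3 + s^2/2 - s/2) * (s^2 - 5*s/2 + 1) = s^5 - 2*s^4 - 3*s^3/4 + 7*s^2/4 - s/2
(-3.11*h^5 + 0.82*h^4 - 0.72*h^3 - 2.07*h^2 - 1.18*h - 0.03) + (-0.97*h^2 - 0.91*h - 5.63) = -3.11*h^5 + 0.82*h^4 - 0.72*h^3 - 3.04*h^2 - 2.09*h - 5.66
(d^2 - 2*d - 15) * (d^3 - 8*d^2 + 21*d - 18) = d^5 - 10*d^4 + 22*d^3 + 60*d^2 - 279*d + 270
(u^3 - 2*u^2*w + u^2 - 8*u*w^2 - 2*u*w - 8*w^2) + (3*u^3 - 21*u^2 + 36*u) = 4*u^3 - 2*u^2*w - 20*u^2 - 8*u*w^2 - 2*u*w + 36*u - 8*w^2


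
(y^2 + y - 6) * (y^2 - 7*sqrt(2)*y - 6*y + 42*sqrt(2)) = y^4 - 7*sqrt(2)*y^3 - 5*y^3 - 12*y^2 + 35*sqrt(2)*y^2 + 36*y + 84*sqrt(2)*y - 252*sqrt(2)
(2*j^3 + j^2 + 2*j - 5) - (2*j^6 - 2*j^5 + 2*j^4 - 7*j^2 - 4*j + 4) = -2*j^6 + 2*j^5 - 2*j^4 + 2*j^3 + 8*j^2 + 6*j - 9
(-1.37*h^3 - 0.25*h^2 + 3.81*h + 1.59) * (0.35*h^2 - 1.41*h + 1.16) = -0.4795*h^5 + 1.8442*h^4 + 0.0967999999999999*h^3 - 5.1056*h^2 + 2.1777*h + 1.8444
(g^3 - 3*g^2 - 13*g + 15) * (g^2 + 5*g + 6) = g^5 + 2*g^4 - 22*g^3 - 68*g^2 - 3*g + 90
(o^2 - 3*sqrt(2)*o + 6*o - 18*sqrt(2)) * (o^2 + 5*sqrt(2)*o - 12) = o^4 + 2*sqrt(2)*o^3 + 6*o^3 - 42*o^2 + 12*sqrt(2)*o^2 - 252*o + 36*sqrt(2)*o + 216*sqrt(2)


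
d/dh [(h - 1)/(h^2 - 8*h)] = (-h^2 + 2*h - 8)/(h^2*(h^2 - 16*h + 64))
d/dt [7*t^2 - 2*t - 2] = 14*t - 2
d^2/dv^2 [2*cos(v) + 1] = -2*cos(v)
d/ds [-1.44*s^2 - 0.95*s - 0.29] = -2.88*s - 0.95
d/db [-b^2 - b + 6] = -2*b - 1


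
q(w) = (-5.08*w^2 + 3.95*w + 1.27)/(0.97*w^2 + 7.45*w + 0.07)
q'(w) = (3.95 - 10.16*w)/(0.97*w^2 + 7.45*w + 0.07) + (-1.94*w - 7.45)*(-5.08*w^2 + 3.95*w + 1.27)/(0.97*w^2 + 7.45*w + 0.07)^2 = (-41.6775*w^2 - 3.175*w - 9.185)/(0.9409*w^4 + 14.453*w^3 + 55.6383*w^2 + 1.043*w + 0.0049)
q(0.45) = 0.56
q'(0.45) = -1.45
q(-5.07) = 11.70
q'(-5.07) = -6.53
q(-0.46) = 0.51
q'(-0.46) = -1.67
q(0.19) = 1.21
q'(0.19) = -4.88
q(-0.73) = 0.89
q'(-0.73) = -1.24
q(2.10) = -0.64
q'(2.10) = -0.50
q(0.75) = 0.22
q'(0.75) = -0.91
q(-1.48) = 1.78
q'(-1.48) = -1.23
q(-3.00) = 4.15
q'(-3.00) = -2.04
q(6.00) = -1.98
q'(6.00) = -0.24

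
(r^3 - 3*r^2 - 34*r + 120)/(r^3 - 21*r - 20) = (r^2 + 2*r - 24)/(r^2 + 5*r + 4)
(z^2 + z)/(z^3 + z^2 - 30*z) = (z + 1)/(z^2 + z - 30)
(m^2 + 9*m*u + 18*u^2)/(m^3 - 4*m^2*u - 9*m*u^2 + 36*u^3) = (m + 6*u)/(m^2 - 7*m*u + 12*u^2)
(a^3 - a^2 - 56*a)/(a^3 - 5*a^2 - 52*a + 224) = a/(a - 4)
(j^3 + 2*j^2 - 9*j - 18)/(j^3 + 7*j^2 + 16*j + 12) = (j - 3)/(j + 2)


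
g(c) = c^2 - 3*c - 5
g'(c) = 2*c - 3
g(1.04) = -7.04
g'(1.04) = -0.92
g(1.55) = -7.25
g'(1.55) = 0.10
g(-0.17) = -4.46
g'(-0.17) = -3.34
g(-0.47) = -3.37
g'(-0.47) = -3.94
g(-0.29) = -4.05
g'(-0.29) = -3.58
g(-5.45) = 41.05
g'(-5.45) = -13.90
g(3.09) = -4.72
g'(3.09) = 3.18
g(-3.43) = 17.05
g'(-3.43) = -9.86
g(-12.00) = 175.00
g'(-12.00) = -27.00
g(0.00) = -5.00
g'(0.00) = -3.00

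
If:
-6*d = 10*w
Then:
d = -5*w/3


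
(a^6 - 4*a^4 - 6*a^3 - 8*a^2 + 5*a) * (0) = 0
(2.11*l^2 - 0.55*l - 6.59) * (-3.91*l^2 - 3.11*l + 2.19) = -8.2501*l^4 - 4.4116*l^3 + 32.0983*l^2 + 19.2904*l - 14.4321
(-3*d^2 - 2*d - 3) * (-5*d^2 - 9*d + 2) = 15*d^4 + 37*d^3 + 27*d^2 + 23*d - 6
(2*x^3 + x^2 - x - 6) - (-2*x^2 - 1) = 2*x^3 + 3*x^2 - x - 5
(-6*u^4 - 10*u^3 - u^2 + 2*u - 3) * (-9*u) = 54*u^5 + 90*u^4 + 9*u^3 - 18*u^2 + 27*u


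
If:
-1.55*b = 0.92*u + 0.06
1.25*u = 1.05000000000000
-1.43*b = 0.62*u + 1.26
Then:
No Solution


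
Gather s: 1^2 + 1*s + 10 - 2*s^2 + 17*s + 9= -2*s^2 + 18*s + 20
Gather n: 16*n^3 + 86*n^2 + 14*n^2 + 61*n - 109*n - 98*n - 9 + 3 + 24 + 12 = 16*n^3 + 100*n^2 - 146*n + 30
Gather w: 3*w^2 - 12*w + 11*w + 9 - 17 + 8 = 3*w^2 - w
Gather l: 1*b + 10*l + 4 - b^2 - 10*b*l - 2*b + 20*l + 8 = -b^2 - b + l*(30 - 10*b) + 12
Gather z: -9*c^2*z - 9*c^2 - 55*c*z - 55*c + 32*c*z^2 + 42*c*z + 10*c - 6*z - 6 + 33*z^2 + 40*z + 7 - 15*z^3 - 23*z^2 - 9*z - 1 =-9*c^2 - 45*c - 15*z^3 + z^2*(32*c + 10) + z*(-9*c^2 - 13*c + 25)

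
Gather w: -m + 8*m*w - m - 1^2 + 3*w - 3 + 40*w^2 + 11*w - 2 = -2*m + 40*w^2 + w*(8*m + 14) - 6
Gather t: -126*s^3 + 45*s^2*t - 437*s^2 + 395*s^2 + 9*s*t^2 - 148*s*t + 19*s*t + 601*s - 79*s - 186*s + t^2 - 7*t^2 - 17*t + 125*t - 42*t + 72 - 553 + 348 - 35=-126*s^3 - 42*s^2 + 336*s + t^2*(9*s - 6) + t*(45*s^2 - 129*s + 66) - 168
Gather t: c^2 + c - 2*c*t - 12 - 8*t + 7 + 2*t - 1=c^2 + c + t*(-2*c - 6) - 6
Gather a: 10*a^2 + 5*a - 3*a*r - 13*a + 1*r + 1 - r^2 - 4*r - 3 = 10*a^2 + a*(-3*r - 8) - r^2 - 3*r - 2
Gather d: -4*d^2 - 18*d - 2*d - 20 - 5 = -4*d^2 - 20*d - 25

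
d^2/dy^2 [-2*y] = 0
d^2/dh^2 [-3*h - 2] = 0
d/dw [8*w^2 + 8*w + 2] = 16*w + 8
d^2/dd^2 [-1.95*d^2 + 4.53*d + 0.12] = -3.90000000000000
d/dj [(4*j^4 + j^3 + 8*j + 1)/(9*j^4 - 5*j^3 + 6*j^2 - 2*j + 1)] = (-29*j^6 + 48*j^5 - 234*j^4 + 56*j^3 - 30*j^2 - 12*j + 10)/(81*j^8 - 90*j^7 + 133*j^6 - 96*j^5 + 74*j^4 - 34*j^3 + 16*j^2 - 4*j + 1)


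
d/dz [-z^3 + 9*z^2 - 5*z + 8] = -3*z^2 + 18*z - 5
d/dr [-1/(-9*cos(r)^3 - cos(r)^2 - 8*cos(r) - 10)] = (27*cos(r)^2 + 2*cos(r) + 8)*sin(r)/(9*cos(r)^3 + cos(r)^2 + 8*cos(r) + 10)^2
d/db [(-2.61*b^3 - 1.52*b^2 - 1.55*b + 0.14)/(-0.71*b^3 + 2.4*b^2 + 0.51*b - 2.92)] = (-7.3432*b^4 - 4.8632*b^3 + 26.1066*b^2 + 8.2048*b + 4.4546)/(0.5041*b^6 - 3.408*b^5 + 5.0358*b^4 + 6.5944*b^3 - 13.7559*b^2 - 2.9784*b + 8.5264)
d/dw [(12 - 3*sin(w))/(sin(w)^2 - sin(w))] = 3*(cos(w) - 8/tan(w) + 4*cos(w)/sin(w)^2)/(sin(w) - 1)^2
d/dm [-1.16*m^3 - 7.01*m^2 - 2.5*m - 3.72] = -3.48*m^2 - 14.02*m - 2.5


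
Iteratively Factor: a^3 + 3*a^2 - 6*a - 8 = (a - 2)*(a^2 + 5*a + 4) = (a - 2)*(a + 4)*(a + 1)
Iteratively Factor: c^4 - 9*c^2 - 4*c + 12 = (c - 1)*(c^3 + c^2 - 8*c - 12) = (c - 1)*(c + 2)*(c^2 - c - 6) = (c - 1)*(c + 2)^2*(c - 3)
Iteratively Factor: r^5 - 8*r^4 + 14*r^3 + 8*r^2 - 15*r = (r - 1)*(r^4 - 7*r^3 + 7*r^2 + 15*r) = (r - 5)*(r - 1)*(r^3 - 2*r^2 - 3*r) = (r - 5)*(r - 1)*(r + 1)*(r^2 - 3*r) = (r - 5)*(r - 3)*(r - 1)*(r + 1)*(r)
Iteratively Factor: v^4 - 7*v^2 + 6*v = (v + 3)*(v^3 - 3*v^2 + 2*v) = v*(v + 3)*(v^2 - 3*v + 2) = v*(v - 2)*(v + 3)*(v - 1)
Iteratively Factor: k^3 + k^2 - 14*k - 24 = (k - 4)*(k^2 + 5*k + 6) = (k - 4)*(k + 3)*(k + 2)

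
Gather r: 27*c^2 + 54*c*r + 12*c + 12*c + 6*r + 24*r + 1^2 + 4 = 27*c^2 + 24*c + r*(54*c + 30) + 5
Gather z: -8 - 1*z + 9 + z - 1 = 0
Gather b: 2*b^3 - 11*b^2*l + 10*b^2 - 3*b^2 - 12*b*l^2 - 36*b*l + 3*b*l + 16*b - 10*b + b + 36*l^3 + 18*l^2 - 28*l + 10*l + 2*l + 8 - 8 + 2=2*b^3 + b^2*(7 - 11*l) + b*(-12*l^2 - 33*l + 7) + 36*l^3 + 18*l^2 - 16*l + 2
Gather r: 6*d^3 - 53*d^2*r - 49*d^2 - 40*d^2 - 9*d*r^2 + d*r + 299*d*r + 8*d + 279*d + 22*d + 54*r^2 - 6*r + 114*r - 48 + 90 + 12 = 6*d^3 - 89*d^2 + 309*d + r^2*(54 - 9*d) + r*(-53*d^2 + 300*d + 108) + 54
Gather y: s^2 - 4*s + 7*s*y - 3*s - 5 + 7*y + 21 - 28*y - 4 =s^2 - 7*s + y*(7*s - 21) + 12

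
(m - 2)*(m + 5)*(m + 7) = m^3 + 10*m^2 + 11*m - 70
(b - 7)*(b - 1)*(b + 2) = b^3 - 6*b^2 - 9*b + 14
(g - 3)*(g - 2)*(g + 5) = g^3 - 19*g + 30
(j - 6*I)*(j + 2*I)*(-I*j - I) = -I*j^3 - 4*j^2 - I*j^2 - 4*j - 12*I*j - 12*I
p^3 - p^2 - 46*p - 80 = (p - 8)*(p + 2)*(p + 5)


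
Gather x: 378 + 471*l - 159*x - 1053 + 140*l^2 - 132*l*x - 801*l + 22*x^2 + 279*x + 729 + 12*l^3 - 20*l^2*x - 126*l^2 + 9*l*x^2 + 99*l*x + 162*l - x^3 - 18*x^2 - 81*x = 12*l^3 + 14*l^2 - 168*l - x^3 + x^2*(9*l + 4) + x*(-20*l^2 - 33*l + 39) + 54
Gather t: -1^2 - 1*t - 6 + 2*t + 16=t + 9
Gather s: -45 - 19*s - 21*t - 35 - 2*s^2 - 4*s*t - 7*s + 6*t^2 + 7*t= -2*s^2 + s*(-4*t - 26) + 6*t^2 - 14*t - 80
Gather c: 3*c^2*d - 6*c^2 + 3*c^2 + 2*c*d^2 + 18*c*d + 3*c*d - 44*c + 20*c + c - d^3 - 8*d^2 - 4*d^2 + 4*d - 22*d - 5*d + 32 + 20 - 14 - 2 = c^2*(3*d - 3) + c*(2*d^2 + 21*d - 23) - d^3 - 12*d^2 - 23*d + 36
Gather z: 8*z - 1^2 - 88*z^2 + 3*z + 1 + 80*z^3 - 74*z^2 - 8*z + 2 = 80*z^3 - 162*z^2 + 3*z + 2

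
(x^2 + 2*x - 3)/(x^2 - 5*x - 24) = (x - 1)/(x - 8)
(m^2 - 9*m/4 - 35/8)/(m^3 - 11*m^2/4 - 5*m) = (m - 7/2)/(m*(m - 4))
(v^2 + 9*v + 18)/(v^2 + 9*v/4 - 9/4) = 4*(v + 6)/(4*v - 3)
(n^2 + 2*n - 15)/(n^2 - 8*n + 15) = (n + 5)/(n - 5)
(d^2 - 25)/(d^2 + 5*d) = (d - 5)/d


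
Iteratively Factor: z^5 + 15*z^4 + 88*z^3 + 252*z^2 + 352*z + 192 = (z + 4)*(z^4 + 11*z^3 + 44*z^2 + 76*z + 48) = (z + 4)^2*(z^3 + 7*z^2 + 16*z + 12) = (z + 2)*(z + 4)^2*(z^2 + 5*z + 6) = (z + 2)*(z + 3)*(z + 4)^2*(z + 2)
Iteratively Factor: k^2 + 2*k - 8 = (k - 2)*(k + 4)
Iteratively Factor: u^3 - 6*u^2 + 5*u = (u - 1)*(u^2 - 5*u) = (u - 5)*(u - 1)*(u)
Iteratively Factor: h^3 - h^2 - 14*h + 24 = (h - 2)*(h^2 + h - 12) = (h - 3)*(h - 2)*(h + 4)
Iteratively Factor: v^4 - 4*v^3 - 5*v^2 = (v)*(v^3 - 4*v^2 - 5*v) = v*(v - 5)*(v^2 + v) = v*(v - 5)*(v + 1)*(v)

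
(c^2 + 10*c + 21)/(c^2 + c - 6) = (c + 7)/(c - 2)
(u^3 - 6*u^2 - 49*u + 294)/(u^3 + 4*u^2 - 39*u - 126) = (u - 7)/(u + 3)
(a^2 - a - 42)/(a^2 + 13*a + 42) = (a - 7)/(a + 7)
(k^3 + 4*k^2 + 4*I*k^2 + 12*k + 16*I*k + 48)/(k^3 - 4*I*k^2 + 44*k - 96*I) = (k + 4)/(k - 8*I)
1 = 1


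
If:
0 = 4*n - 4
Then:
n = 1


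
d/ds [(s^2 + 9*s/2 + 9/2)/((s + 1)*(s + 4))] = (s^2 - 2*s - 9)/(2*(s^4 + 10*s^3 + 33*s^2 + 40*s + 16))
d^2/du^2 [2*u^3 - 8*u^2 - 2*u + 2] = 12*u - 16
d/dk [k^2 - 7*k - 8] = 2*k - 7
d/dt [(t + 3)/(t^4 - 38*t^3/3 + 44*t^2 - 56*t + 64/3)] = 3*(-9*t^3 + 22*t^2 + 254*t - 284)/(9*t^7 - 210*t^6 + 1816*t^5 - 7408*t^4 + 15760*t^3 - 17696*t^2 + 9728*t - 2048)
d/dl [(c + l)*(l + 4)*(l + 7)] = 2*c*l + 11*c + 3*l^2 + 22*l + 28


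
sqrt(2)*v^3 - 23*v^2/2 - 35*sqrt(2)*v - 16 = (v - 8*sqrt(2))*(v + 2*sqrt(2))*(sqrt(2)*v + 1/2)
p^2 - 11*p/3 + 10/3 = (p - 2)*(p - 5/3)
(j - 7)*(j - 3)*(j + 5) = j^3 - 5*j^2 - 29*j + 105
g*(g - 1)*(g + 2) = g^3 + g^2 - 2*g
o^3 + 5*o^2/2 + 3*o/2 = o*(o + 1)*(o + 3/2)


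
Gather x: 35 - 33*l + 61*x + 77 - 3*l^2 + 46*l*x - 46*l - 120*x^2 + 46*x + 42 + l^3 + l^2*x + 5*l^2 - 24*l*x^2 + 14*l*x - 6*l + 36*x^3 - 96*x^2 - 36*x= l^3 + 2*l^2 - 85*l + 36*x^3 + x^2*(-24*l - 216) + x*(l^2 + 60*l + 71) + 154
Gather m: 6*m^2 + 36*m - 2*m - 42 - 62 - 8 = 6*m^2 + 34*m - 112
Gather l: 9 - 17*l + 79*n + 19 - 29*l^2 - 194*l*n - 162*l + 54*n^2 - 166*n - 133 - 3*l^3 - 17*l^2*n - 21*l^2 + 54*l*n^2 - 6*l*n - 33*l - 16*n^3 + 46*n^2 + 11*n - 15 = -3*l^3 + l^2*(-17*n - 50) + l*(54*n^2 - 200*n - 212) - 16*n^3 + 100*n^2 - 76*n - 120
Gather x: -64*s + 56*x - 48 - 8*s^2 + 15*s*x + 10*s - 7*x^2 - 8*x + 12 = -8*s^2 - 54*s - 7*x^2 + x*(15*s + 48) - 36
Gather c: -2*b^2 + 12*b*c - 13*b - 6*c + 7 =-2*b^2 - 13*b + c*(12*b - 6) + 7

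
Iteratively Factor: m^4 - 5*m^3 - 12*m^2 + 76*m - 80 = (m - 5)*(m^3 - 12*m + 16) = (m - 5)*(m + 4)*(m^2 - 4*m + 4) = (m - 5)*(m - 2)*(m + 4)*(m - 2)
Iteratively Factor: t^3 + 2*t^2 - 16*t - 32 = (t - 4)*(t^2 + 6*t + 8) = (t - 4)*(t + 2)*(t + 4)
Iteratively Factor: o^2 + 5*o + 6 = (o + 3)*(o + 2)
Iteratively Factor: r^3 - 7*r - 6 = (r - 3)*(r^2 + 3*r + 2) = (r - 3)*(r + 1)*(r + 2)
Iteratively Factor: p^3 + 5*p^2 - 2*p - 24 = (p - 2)*(p^2 + 7*p + 12) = (p - 2)*(p + 4)*(p + 3)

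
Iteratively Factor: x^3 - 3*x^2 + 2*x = (x - 2)*(x^2 - x) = x*(x - 2)*(x - 1)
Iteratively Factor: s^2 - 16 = (s + 4)*(s - 4)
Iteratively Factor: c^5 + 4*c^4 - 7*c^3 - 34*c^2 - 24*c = (c + 2)*(c^4 + 2*c^3 - 11*c^2 - 12*c) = (c + 1)*(c + 2)*(c^3 + c^2 - 12*c) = c*(c + 1)*(c + 2)*(c^2 + c - 12) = c*(c - 3)*(c + 1)*(c + 2)*(c + 4)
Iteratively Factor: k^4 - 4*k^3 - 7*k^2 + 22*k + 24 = (k - 4)*(k^3 - 7*k - 6) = (k - 4)*(k + 1)*(k^2 - k - 6) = (k - 4)*(k + 1)*(k + 2)*(k - 3)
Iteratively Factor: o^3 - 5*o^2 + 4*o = (o - 4)*(o^2 - o) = o*(o - 4)*(o - 1)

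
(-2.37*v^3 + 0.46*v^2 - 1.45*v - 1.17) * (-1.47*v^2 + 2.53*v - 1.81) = 3.4839*v^5 - 6.6723*v^4 + 7.585*v^3 - 2.7812*v^2 - 0.3356*v + 2.1177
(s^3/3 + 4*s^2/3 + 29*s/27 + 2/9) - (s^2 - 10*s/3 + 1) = s^3/3 + s^2/3 + 119*s/27 - 7/9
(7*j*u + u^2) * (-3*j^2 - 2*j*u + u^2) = -21*j^3*u - 17*j^2*u^2 + 5*j*u^3 + u^4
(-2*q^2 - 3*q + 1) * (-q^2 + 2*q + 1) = 2*q^4 - q^3 - 9*q^2 - q + 1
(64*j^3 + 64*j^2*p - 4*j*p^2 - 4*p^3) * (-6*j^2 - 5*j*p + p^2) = -384*j^5 - 704*j^4*p - 232*j^3*p^2 + 108*j^2*p^3 + 16*j*p^4 - 4*p^5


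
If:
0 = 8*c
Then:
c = 0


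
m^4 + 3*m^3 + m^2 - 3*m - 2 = (m - 1)*(m + 1)^2*(m + 2)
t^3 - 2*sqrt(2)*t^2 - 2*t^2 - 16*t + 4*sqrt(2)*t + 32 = (t - 2)*(t - 4*sqrt(2))*(t + 2*sqrt(2))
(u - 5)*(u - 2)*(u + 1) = u^3 - 6*u^2 + 3*u + 10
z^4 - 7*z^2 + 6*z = z*(z - 2)*(z - 1)*(z + 3)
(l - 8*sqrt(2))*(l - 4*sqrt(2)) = l^2 - 12*sqrt(2)*l + 64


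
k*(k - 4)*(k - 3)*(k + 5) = k^4 - 2*k^3 - 23*k^2 + 60*k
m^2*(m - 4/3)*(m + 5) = m^4 + 11*m^3/3 - 20*m^2/3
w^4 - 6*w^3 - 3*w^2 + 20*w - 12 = (w - 6)*(w - 1)^2*(w + 2)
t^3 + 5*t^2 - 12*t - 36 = (t - 3)*(t + 2)*(t + 6)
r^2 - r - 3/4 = (r - 3/2)*(r + 1/2)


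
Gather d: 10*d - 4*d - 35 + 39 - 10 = 6*d - 6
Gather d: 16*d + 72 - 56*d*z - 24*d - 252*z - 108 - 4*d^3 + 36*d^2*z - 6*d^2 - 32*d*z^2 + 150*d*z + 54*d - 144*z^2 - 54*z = -4*d^3 + d^2*(36*z - 6) + d*(-32*z^2 + 94*z + 46) - 144*z^2 - 306*z - 36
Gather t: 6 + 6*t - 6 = 6*t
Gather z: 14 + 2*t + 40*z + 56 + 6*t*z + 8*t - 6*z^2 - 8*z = 10*t - 6*z^2 + z*(6*t + 32) + 70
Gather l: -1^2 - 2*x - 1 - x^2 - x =-x^2 - 3*x - 2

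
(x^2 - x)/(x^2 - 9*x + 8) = x/(x - 8)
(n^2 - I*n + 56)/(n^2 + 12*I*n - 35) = (n - 8*I)/(n + 5*I)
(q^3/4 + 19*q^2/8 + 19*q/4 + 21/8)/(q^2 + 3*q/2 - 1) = (2*q^3 + 19*q^2 + 38*q + 21)/(4*(2*q^2 + 3*q - 2))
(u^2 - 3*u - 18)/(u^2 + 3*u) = (u - 6)/u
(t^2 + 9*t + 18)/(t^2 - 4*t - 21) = (t + 6)/(t - 7)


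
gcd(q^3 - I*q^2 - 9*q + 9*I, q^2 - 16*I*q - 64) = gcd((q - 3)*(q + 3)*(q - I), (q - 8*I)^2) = 1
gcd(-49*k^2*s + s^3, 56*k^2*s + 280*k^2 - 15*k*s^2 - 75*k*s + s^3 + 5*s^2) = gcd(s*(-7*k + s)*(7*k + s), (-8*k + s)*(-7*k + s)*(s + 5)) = -7*k + s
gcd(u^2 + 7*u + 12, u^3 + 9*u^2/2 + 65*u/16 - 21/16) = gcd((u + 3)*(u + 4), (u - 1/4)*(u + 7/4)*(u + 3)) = u + 3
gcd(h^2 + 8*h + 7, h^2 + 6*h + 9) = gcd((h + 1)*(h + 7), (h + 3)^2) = 1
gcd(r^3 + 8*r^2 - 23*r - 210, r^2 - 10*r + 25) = r - 5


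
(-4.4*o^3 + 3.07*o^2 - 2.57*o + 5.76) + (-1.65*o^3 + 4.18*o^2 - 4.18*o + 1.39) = -6.05*o^3 + 7.25*o^2 - 6.75*o + 7.15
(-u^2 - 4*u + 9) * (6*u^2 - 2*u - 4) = -6*u^4 - 22*u^3 + 66*u^2 - 2*u - 36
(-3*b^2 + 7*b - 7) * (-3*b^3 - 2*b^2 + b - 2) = 9*b^5 - 15*b^4 + 4*b^3 + 27*b^2 - 21*b + 14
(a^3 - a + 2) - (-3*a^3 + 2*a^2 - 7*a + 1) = 4*a^3 - 2*a^2 + 6*a + 1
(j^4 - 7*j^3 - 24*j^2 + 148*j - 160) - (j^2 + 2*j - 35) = j^4 - 7*j^3 - 25*j^2 + 146*j - 125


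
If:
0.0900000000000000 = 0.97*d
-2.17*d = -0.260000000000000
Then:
No Solution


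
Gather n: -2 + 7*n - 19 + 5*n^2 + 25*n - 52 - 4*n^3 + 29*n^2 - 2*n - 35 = -4*n^3 + 34*n^2 + 30*n - 108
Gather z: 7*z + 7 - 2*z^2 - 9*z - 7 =-2*z^2 - 2*z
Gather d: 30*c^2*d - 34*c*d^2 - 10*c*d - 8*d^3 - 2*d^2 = -8*d^3 + d^2*(-34*c - 2) + d*(30*c^2 - 10*c)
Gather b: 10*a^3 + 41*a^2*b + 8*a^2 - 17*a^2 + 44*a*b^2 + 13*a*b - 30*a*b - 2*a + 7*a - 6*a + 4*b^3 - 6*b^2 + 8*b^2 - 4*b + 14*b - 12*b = 10*a^3 - 9*a^2 - a + 4*b^3 + b^2*(44*a + 2) + b*(41*a^2 - 17*a - 2)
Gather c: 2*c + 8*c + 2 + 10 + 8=10*c + 20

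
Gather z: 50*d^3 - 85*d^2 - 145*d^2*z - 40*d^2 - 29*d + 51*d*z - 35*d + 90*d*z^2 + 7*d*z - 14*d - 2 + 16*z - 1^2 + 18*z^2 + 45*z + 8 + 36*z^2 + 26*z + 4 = 50*d^3 - 125*d^2 - 78*d + z^2*(90*d + 54) + z*(-145*d^2 + 58*d + 87) + 9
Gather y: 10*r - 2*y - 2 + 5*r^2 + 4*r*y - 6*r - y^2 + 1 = 5*r^2 + 4*r - y^2 + y*(4*r - 2) - 1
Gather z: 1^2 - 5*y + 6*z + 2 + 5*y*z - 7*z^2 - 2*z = -5*y - 7*z^2 + z*(5*y + 4) + 3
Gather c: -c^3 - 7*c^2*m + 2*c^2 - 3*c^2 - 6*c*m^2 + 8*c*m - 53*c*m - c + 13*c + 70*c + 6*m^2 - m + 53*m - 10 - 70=-c^3 + c^2*(-7*m - 1) + c*(-6*m^2 - 45*m + 82) + 6*m^2 + 52*m - 80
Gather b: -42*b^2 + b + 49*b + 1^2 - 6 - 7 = -42*b^2 + 50*b - 12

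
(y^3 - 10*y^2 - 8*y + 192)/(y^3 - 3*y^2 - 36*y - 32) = (y - 6)/(y + 1)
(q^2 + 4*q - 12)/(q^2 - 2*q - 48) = (q - 2)/(q - 8)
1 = 1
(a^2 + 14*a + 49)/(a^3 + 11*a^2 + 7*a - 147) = 1/(a - 3)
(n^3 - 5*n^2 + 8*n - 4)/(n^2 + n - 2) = (n^2 - 4*n + 4)/(n + 2)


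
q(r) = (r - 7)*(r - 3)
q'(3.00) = -4.00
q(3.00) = 0.00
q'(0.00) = -10.00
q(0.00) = 21.00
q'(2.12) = -5.76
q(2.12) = 4.29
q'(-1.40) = -12.80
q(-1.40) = 36.96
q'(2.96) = -4.08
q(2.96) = 0.16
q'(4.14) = -1.72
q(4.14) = -3.26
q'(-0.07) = -10.14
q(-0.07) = 21.70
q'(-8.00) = -26.00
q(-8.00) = 165.00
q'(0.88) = -8.24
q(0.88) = 12.97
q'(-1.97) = -13.94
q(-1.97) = 44.58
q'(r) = 2*r - 10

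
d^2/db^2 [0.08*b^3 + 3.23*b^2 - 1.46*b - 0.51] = 0.48*b + 6.46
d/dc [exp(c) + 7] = exp(c)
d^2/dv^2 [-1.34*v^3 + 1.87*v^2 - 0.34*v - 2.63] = 3.74 - 8.04*v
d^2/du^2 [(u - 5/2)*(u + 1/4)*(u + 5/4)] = 6*u - 2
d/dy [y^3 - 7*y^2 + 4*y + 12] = 3*y^2 - 14*y + 4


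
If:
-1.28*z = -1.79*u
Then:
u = 0.715083798882682*z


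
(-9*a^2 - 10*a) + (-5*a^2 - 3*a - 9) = -14*a^2 - 13*a - 9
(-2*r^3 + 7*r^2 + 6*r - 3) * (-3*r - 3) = 6*r^4 - 15*r^3 - 39*r^2 - 9*r + 9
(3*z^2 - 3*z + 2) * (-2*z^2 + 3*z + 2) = -6*z^4 + 15*z^3 - 7*z^2 + 4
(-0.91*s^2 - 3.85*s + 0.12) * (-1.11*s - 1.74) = 1.0101*s^3 + 5.8569*s^2 + 6.5658*s - 0.2088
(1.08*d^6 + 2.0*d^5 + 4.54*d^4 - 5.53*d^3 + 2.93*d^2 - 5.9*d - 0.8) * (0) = 0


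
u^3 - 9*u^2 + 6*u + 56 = (u - 7)*(u - 4)*(u + 2)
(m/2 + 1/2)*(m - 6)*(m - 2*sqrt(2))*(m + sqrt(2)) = m^4/2 - 5*m^3/2 - sqrt(2)*m^3/2 - 5*m^2 + 5*sqrt(2)*m^2/2 + 3*sqrt(2)*m + 10*m + 12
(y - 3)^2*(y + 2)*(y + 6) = y^4 + 2*y^3 - 27*y^2 + 108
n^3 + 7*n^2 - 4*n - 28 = (n - 2)*(n + 2)*(n + 7)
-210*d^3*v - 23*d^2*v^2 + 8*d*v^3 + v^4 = v*(-5*d + v)*(6*d + v)*(7*d + v)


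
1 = 1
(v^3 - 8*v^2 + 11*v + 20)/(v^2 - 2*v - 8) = (v^2 - 4*v - 5)/(v + 2)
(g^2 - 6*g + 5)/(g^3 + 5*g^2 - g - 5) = (g - 5)/(g^2 + 6*g + 5)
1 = 1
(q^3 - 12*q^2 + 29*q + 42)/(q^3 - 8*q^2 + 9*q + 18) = (q - 7)/(q - 3)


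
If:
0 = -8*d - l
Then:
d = -l/8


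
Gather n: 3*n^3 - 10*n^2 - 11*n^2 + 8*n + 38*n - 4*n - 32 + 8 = 3*n^3 - 21*n^2 + 42*n - 24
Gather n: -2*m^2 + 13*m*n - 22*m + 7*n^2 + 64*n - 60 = -2*m^2 - 22*m + 7*n^2 + n*(13*m + 64) - 60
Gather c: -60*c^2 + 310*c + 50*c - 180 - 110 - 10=-60*c^2 + 360*c - 300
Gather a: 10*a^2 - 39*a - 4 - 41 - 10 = 10*a^2 - 39*a - 55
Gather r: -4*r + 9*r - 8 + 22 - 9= 5*r + 5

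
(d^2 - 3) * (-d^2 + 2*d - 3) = -d^4 + 2*d^3 - 6*d + 9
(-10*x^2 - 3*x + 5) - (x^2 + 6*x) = -11*x^2 - 9*x + 5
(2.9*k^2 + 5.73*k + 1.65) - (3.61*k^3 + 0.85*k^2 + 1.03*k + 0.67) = -3.61*k^3 + 2.05*k^2 + 4.7*k + 0.98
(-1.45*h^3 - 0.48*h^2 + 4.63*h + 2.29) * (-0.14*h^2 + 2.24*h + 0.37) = 0.203*h^5 - 3.1808*h^4 - 2.2599*h^3 + 9.873*h^2 + 6.8427*h + 0.8473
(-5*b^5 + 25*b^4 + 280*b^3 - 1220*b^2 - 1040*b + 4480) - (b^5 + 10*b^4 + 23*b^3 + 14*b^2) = -6*b^5 + 15*b^4 + 257*b^3 - 1234*b^2 - 1040*b + 4480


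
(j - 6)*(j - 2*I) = j^2 - 6*j - 2*I*j + 12*I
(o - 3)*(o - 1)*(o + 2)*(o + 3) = o^4 + o^3 - 11*o^2 - 9*o + 18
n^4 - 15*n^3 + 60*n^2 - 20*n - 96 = (n - 8)*(n - 6)*(n - 2)*(n + 1)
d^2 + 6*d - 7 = (d - 1)*(d + 7)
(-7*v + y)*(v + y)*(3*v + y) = -21*v^3 - 25*v^2*y - 3*v*y^2 + y^3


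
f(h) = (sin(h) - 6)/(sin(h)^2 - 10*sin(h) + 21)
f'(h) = (-2*sin(h)*cos(h) + 10*cos(h))*(sin(h) - 6)/(sin(h)^2 - 10*sin(h) + 21)^2 + cos(h)/(sin(h)^2 - 10*sin(h) + 21)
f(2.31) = -0.37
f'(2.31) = 0.10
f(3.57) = -0.25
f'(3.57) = 0.06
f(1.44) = -0.42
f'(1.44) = -0.03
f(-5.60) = -0.36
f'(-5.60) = -0.11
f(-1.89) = -0.22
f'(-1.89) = 0.02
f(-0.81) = -0.23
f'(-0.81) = -0.04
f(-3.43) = -0.31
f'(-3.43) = 0.10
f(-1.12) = -0.22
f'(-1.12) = -0.02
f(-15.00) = -0.24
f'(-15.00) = 0.05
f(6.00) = -0.26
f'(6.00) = -0.07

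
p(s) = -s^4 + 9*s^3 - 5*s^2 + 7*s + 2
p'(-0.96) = 45.02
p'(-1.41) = 85.99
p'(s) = -4*s^3 + 27*s^2 - 10*s + 7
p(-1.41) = -46.99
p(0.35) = 4.21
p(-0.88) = -14.76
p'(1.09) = 23.00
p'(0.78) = 13.73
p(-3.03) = -399.77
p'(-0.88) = 39.43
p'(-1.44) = 89.33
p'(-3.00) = 388.00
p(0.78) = 8.32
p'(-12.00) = 10927.00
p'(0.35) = 6.64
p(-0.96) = -18.14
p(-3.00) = -388.00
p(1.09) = 13.93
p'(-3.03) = 396.46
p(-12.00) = -37090.00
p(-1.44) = -49.62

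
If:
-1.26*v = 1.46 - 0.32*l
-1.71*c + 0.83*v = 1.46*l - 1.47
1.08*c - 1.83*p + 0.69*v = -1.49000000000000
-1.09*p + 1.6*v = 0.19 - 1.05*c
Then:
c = -351.29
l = 481.28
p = -160.86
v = 121.07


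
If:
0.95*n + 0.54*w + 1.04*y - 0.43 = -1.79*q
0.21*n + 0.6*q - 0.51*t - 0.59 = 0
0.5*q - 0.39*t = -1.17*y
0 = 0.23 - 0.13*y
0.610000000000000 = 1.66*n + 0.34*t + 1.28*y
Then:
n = 6.91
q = -34.27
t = -38.62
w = 98.81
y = 1.77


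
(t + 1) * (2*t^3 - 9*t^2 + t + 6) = 2*t^4 - 7*t^3 - 8*t^2 + 7*t + 6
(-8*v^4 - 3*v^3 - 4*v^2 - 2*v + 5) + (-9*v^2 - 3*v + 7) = -8*v^4 - 3*v^3 - 13*v^2 - 5*v + 12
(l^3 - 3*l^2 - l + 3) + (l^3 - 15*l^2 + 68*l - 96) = 2*l^3 - 18*l^2 + 67*l - 93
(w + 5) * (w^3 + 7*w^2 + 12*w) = w^4 + 12*w^3 + 47*w^2 + 60*w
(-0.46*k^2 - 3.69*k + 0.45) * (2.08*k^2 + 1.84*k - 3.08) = -0.9568*k^4 - 8.5216*k^3 - 4.4368*k^2 + 12.1932*k - 1.386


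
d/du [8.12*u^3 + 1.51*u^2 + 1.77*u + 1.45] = 24.36*u^2 + 3.02*u + 1.77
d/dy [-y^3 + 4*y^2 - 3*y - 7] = -3*y^2 + 8*y - 3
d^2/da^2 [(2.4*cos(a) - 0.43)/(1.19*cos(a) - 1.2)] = (2.818277*sin(a)^2 - 2.84196*cos(a) + 2.818277)/(1.685159*cos(a)^3 - 5.09796*cos(a)^2 + 5.1408*cos(a) - 1.728)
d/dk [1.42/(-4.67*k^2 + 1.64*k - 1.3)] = (13.2628*k - 2.3288)/(4.67*k^2 - 1.64*k + 1.3)^2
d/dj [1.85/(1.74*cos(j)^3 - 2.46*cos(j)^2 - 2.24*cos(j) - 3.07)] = (9.657*cos(j)^2 - 9.102*cos(j) - 4.144)*sin(j)/(-1.74*cos(j)^3 + 2.46*cos(j)^2 + 2.24*cos(j) + 3.07)^2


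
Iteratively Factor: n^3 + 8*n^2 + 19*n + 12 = (n + 1)*(n^2 + 7*n + 12) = (n + 1)*(n + 3)*(n + 4)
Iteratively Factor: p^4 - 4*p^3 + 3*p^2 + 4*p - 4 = (p - 1)*(p^3 - 3*p^2 + 4) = (p - 2)*(p - 1)*(p^2 - p - 2) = (p - 2)*(p - 1)*(p + 1)*(p - 2)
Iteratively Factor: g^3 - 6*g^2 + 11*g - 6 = (g - 2)*(g^2 - 4*g + 3) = (g - 3)*(g - 2)*(g - 1)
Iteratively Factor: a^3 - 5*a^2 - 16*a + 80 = (a - 4)*(a^2 - a - 20) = (a - 4)*(a + 4)*(a - 5)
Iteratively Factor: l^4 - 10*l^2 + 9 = (l - 3)*(l^3 + 3*l^2 - l - 3) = (l - 3)*(l + 1)*(l^2 + 2*l - 3) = (l - 3)*(l - 1)*(l + 1)*(l + 3)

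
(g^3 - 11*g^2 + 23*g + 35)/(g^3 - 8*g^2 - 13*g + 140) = (g + 1)/(g + 4)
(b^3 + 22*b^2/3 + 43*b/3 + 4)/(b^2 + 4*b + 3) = (3*b^2 + 13*b + 4)/(3*(b + 1))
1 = 1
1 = 1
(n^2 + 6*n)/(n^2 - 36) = n/(n - 6)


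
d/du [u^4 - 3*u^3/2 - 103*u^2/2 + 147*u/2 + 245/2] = 4*u^3 - 9*u^2/2 - 103*u + 147/2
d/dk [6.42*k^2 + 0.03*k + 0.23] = 12.84*k + 0.03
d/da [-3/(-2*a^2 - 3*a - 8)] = 3*(-4*a - 3)/(2*a^2 + 3*a + 8)^2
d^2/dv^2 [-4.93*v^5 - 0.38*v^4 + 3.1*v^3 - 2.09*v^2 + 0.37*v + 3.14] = -98.6*v^3 - 4.56*v^2 + 18.6*v - 4.18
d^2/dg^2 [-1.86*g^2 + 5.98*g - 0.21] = -3.72000000000000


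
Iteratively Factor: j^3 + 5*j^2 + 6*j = (j + 2)*(j^2 + 3*j) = j*(j + 2)*(j + 3)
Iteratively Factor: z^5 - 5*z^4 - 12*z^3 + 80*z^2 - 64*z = (z - 4)*(z^4 - z^3 - 16*z^2 + 16*z) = (z - 4)^2*(z^3 + 3*z^2 - 4*z) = (z - 4)^2*(z + 4)*(z^2 - z) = z*(z - 4)^2*(z + 4)*(z - 1)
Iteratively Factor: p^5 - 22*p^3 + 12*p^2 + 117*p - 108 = (p - 3)*(p^4 + 3*p^3 - 13*p^2 - 27*p + 36) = (p - 3)*(p - 1)*(p^3 + 4*p^2 - 9*p - 36) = (p - 3)^2*(p - 1)*(p^2 + 7*p + 12) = (p - 3)^2*(p - 1)*(p + 3)*(p + 4)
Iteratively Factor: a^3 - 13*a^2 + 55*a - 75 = (a - 5)*(a^2 - 8*a + 15) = (a - 5)*(a - 3)*(a - 5)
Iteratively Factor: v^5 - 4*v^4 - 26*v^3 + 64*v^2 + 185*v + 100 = (v - 5)*(v^4 + v^3 - 21*v^2 - 41*v - 20) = (v - 5)*(v + 1)*(v^3 - 21*v - 20) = (v - 5)*(v + 1)^2*(v^2 - v - 20) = (v - 5)^2*(v + 1)^2*(v + 4)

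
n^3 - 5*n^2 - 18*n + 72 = (n - 6)*(n - 3)*(n + 4)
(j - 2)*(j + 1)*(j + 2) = j^3 + j^2 - 4*j - 4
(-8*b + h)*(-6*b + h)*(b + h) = 48*b^3 + 34*b^2*h - 13*b*h^2 + h^3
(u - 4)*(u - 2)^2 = u^3 - 8*u^2 + 20*u - 16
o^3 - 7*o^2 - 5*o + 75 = (o - 5)^2*(o + 3)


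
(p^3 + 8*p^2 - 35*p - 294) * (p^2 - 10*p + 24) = p^5 - 2*p^4 - 91*p^3 + 248*p^2 + 2100*p - 7056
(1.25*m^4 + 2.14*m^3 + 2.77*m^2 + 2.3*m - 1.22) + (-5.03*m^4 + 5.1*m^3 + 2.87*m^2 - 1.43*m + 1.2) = -3.78*m^4 + 7.24*m^3 + 5.64*m^2 + 0.87*m - 0.02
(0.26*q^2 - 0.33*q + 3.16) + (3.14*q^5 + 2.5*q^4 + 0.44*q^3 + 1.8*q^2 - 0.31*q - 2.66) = 3.14*q^5 + 2.5*q^4 + 0.44*q^3 + 2.06*q^2 - 0.64*q + 0.5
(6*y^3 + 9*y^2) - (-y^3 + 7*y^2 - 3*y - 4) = 7*y^3 + 2*y^2 + 3*y + 4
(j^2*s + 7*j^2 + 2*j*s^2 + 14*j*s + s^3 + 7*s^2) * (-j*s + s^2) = -j^3*s^2 - 7*j^3*s - j^2*s^3 - 7*j^2*s^2 + j*s^4 + 7*j*s^3 + s^5 + 7*s^4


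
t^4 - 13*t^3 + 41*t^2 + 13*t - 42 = (t - 7)*(t - 6)*(t - 1)*(t + 1)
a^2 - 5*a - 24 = (a - 8)*(a + 3)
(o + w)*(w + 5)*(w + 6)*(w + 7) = o*w^3 + 18*o*w^2 + 107*o*w + 210*o + w^4 + 18*w^3 + 107*w^2 + 210*w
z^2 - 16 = (z - 4)*(z + 4)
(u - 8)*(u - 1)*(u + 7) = u^3 - 2*u^2 - 55*u + 56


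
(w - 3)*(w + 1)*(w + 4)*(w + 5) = w^4 + 7*w^3 - w^2 - 67*w - 60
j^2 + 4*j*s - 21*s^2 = (j - 3*s)*(j + 7*s)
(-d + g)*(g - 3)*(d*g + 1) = -d^2*g^2 + 3*d^2*g + d*g^3 - 3*d*g^2 - d*g + 3*d + g^2 - 3*g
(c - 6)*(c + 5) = c^2 - c - 30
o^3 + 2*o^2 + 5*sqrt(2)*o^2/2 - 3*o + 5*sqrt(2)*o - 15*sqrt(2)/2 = (o - 1)*(o + 3)*(o + 5*sqrt(2)/2)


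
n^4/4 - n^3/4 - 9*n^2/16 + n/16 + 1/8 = (n/2 + 1/4)*(n/2 + 1/2)*(n - 2)*(n - 1/2)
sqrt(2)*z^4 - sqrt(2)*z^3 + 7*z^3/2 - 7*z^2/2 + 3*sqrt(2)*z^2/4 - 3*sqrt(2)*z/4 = z*(z - 1)*(z + 3*sqrt(2)/2)*(sqrt(2)*z + 1/2)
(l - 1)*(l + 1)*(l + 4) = l^3 + 4*l^2 - l - 4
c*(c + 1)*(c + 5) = c^3 + 6*c^2 + 5*c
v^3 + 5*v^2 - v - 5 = (v - 1)*(v + 1)*(v + 5)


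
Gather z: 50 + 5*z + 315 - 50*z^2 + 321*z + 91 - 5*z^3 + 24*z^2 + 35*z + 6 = -5*z^3 - 26*z^2 + 361*z + 462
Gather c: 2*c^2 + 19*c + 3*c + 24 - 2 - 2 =2*c^2 + 22*c + 20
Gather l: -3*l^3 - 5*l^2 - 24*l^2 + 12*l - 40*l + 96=-3*l^3 - 29*l^2 - 28*l + 96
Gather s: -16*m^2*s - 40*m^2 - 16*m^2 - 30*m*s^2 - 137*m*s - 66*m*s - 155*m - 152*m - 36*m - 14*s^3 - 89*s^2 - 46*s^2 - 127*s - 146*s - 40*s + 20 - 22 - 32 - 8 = -56*m^2 - 343*m - 14*s^3 + s^2*(-30*m - 135) + s*(-16*m^2 - 203*m - 313) - 42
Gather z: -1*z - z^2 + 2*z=-z^2 + z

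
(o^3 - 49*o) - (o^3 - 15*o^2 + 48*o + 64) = 15*o^2 - 97*o - 64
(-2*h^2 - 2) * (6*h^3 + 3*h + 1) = -12*h^5 - 18*h^3 - 2*h^2 - 6*h - 2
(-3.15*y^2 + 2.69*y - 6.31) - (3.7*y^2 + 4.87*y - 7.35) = -6.85*y^2 - 2.18*y + 1.04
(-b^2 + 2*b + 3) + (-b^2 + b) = -2*b^2 + 3*b + 3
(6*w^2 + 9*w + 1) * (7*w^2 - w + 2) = 42*w^4 + 57*w^3 + 10*w^2 + 17*w + 2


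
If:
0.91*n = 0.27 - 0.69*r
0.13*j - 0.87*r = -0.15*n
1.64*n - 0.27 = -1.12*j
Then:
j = -0.17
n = 0.28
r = 0.02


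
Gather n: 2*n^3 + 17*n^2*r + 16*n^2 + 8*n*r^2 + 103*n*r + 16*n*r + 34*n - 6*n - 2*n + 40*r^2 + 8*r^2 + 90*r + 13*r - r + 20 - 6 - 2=2*n^3 + n^2*(17*r + 16) + n*(8*r^2 + 119*r + 26) + 48*r^2 + 102*r + 12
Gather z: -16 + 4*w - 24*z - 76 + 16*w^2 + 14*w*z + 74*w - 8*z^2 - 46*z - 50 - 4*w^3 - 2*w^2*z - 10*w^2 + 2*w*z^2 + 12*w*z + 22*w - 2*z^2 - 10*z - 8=-4*w^3 + 6*w^2 + 100*w + z^2*(2*w - 10) + z*(-2*w^2 + 26*w - 80) - 150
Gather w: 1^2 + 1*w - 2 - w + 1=0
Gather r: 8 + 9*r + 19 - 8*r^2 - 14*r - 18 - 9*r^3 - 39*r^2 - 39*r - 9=-9*r^3 - 47*r^2 - 44*r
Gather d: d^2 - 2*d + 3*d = d^2 + d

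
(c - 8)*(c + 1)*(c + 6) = c^3 - c^2 - 50*c - 48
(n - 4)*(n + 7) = n^2 + 3*n - 28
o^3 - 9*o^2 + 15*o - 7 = (o - 7)*(o - 1)^2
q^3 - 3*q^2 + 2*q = q*(q - 2)*(q - 1)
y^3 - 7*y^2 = y^2*(y - 7)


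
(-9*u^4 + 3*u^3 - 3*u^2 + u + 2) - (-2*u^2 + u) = -9*u^4 + 3*u^3 - u^2 + 2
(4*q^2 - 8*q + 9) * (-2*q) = -8*q^3 + 16*q^2 - 18*q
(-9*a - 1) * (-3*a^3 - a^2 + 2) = 27*a^4 + 12*a^3 + a^2 - 18*a - 2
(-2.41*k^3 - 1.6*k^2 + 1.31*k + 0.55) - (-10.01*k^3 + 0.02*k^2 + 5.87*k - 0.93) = 7.6*k^3 - 1.62*k^2 - 4.56*k + 1.48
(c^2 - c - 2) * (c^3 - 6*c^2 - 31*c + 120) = c^5 - 7*c^4 - 27*c^3 + 163*c^2 - 58*c - 240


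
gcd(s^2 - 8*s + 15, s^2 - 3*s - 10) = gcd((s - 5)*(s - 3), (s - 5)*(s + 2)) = s - 5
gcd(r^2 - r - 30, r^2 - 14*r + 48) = r - 6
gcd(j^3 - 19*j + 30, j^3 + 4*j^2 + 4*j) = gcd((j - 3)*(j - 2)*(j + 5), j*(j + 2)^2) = 1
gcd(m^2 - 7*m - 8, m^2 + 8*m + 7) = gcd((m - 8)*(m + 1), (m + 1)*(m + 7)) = m + 1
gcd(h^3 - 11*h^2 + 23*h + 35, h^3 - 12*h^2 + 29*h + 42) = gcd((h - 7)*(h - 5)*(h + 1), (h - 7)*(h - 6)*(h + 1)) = h^2 - 6*h - 7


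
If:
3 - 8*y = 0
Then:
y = 3/8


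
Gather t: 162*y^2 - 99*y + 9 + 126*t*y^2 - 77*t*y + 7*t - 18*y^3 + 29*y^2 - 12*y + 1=t*(126*y^2 - 77*y + 7) - 18*y^3 + 191*y^2 - 111*y + 10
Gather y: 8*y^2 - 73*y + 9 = 8*y^2 - 73*y + 9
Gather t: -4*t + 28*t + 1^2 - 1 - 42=24*t - 42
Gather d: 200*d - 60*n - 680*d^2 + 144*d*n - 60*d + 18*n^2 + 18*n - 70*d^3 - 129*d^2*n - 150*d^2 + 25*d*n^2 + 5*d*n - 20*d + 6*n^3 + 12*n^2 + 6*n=-70*d^3 + d^2*(-129*n - 830) + d*(25*n^2 + 149*n + 120) + 6*n^3 + 30*n^2 - 36*n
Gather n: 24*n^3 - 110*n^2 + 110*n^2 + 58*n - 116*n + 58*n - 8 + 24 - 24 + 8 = 24*n^3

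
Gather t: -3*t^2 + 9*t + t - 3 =-3*t^2 + 10*t - 3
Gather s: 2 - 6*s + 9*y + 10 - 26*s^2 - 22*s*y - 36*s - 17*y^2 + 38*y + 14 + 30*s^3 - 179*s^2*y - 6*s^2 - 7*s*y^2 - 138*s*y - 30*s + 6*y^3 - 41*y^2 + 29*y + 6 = 30*s^3 + s^2*(-179*y - 32) + s*(-7*y^2 - 160*y - 72) + 6*y^3 - 58*y^2 + 76*y + 32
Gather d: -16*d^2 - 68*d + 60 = -16*d^2 - 68*d + 60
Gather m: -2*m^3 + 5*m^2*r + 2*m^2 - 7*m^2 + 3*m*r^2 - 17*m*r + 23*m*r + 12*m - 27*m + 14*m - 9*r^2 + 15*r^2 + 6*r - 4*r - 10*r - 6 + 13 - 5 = -2*m^3 + m^2*(5*r - 5) + m*(3*r^2 + 6*r - 1) + 6*r^2 - 8*r + 2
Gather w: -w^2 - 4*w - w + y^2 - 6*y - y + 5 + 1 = -w^2 - 5*w + y^2 - 7*y + 6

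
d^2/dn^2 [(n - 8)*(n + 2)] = 2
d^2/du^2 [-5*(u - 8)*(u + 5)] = -10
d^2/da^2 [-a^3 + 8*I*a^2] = -6*a + 16*I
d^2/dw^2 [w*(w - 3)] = 2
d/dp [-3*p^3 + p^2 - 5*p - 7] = -9*p^2 + 2*p - 5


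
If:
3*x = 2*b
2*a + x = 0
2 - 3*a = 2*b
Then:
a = -2/3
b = 2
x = 4/3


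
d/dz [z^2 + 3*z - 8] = 2*z + 3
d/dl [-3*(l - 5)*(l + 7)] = -6*l - 6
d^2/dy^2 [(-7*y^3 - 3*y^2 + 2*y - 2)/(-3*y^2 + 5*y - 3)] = 2*(139*y^3 - 342*y^2 + 153*y + 29)/(27*y^6 - 135*y^5 + 306*y^4 - 395*y^3 + 306*y^2 - 135*y + 27)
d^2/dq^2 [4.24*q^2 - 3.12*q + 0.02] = 8.48000000000000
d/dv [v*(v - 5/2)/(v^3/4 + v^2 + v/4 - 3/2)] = 4*(-v^4 + 5*v^3 + 11*v^2 - 12*v + 15)/(v^6 + 8*v^5 + 18*v^4 - 4*v^3 - 47*v^2 - 12*v + 36)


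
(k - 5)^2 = k^2 - 10*k + 25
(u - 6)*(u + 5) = u^2 - u - 30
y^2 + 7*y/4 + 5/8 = (y + 1/2)*(y + 5/4)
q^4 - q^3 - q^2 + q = q*(q - 1)^2*(q + 1)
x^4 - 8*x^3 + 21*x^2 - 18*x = x*(x - 3)^2*(x - 2)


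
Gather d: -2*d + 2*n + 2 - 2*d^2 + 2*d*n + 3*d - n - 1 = -2*d^2 + d*(2*n + 1) + n + 1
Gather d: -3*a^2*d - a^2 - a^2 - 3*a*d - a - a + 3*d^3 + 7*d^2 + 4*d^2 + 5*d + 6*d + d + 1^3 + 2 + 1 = -2*a^2 - 2*a + 3*d^3 + 11*d^2 + d*(-3*a^2 - 3*a + 12) + 4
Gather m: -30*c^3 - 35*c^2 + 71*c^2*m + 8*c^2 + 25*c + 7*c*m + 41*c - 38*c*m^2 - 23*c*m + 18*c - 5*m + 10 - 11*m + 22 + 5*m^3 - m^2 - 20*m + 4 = -30*c^3 - 27*c^2 + 84*c + 5*m^3 + m^2*(-38*c - 1) + m*(71*c^2 - 16*c - 36) + 36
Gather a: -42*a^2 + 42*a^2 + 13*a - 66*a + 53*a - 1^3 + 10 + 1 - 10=0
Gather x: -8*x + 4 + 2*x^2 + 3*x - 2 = 2*x^2 - 5*x + 2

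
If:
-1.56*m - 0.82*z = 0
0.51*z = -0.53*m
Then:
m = 0.00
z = 0.00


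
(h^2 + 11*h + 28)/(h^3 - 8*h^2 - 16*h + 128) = (h + 7)/(h^2 - 12*h + 32)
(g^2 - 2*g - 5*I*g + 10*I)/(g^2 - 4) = (g - 5*I)/(g + 2)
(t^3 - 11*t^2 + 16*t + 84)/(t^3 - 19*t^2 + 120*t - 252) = (t + 2)/(t - 6)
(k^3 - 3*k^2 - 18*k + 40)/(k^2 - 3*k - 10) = (k^2 + 2*k - 8)/(k + 2)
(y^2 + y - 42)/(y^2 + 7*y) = (y - 6)/y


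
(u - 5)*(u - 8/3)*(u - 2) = u^3 - 29*u^2/3 + 86*u/3 - 80/3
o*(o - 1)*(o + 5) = o^3 + 4*o^2 - 5*o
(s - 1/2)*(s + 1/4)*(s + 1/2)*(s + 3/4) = s^4 + s^3 - s^2/16 - s/4 - 3/64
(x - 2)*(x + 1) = x^2 - x - 2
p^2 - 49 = (p - 7)*(p + 7)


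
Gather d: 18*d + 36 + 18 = 18*d + 54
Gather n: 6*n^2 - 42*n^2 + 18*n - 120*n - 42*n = -36*n^2 - 144*n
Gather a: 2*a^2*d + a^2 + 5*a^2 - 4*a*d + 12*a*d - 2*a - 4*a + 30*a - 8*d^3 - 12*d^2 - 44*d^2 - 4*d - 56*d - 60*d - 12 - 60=a^2*(2*d + 6) + a*(8*d + 24) - 8*d^3 - 56*d^2 - 120*d - 72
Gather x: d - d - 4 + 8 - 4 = 0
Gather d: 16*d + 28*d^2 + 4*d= 28*d^2 + 20*d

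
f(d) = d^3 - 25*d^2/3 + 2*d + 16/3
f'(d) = 3*d^2 - 50*d/3 + 2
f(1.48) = -6.72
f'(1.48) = -16.10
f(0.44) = 4.69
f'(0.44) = -4.75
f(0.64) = 3.46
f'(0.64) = -7.44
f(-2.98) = -101.09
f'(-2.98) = 78.31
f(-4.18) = -221.66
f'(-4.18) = 124.08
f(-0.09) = 5.09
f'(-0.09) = 3.52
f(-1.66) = -25.52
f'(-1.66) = 37.93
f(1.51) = -7.20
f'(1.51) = -16.33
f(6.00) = -66.67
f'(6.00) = 10.00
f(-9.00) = -1416.67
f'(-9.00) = 395.00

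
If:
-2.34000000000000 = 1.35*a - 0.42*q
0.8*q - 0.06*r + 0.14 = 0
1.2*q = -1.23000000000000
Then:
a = -2.05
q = -1.02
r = -11.33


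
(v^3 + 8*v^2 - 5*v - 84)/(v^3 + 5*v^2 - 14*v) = (v^2 + v - 12)/(v*(v - 2))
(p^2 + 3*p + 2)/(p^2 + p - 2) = (p + 1)/(p - 1)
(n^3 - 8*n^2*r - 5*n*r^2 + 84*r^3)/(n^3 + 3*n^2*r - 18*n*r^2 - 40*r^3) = (n^2 - 4*n*r - 21*r^2)/(n^2 + 7*n*r + 10*r^2)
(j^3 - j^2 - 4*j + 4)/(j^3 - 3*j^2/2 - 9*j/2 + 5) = 2*(j - 2)/(2*j - 5)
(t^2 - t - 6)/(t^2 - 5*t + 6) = (t + 2)/(t - 2)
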